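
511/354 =1+157/354 =1.44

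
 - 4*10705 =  - 42820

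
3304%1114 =1076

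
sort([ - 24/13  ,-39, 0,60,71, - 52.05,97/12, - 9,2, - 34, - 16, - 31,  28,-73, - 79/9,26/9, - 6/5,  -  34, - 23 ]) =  [  -  73, - 52.05,-39, - 34, - 34, -31, - 23, - 16, - 9, - 79/9, - 24/13,-6/5  ,  0,2,26/9,  97/12,28,60,71]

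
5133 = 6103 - 970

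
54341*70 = 3803870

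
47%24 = 23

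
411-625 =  - 214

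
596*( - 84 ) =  - 50064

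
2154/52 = 41 + 11/26 = 41.42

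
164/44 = 3 + 8/11 = 3.73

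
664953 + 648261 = 1313214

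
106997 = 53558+53439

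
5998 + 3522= 9520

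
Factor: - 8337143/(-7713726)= 2^ ( - 1)*3^( - 1)*19^1*53^( - 1 )*127^( - 1)*191^( - 1)*523^1*839^1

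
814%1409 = 814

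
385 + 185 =570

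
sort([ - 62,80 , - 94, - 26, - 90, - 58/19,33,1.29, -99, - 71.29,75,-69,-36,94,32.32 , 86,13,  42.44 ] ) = [-99 , - 94,-90, - 71.29, - 69,  -  62, - 36,-26, -58/19,1.29,13,32.32,33,42.44,75, 80, 86 , 94 ]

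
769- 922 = -153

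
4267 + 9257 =13524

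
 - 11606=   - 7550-4056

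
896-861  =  35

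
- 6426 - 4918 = -11344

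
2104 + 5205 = 7309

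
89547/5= 17909 + 2/5 = 17909.40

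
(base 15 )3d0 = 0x366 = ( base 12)606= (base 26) 17c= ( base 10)870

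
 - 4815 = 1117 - 5932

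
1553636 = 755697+797939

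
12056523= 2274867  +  9781656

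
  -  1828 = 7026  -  8854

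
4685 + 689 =5374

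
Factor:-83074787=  - 83074787^1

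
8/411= 8/411 = 0.02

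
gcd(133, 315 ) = 7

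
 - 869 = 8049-8918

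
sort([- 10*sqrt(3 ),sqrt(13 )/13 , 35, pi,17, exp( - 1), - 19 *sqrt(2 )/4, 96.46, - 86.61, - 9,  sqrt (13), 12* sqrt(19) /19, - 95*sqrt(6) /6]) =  [ - 86.61, - 95*sqrt(6) /6,-10*sqrt( 3 ), - 9, - 19*sqrt( 2) /4, sqrt( 13)/13, exp ( - 1), 12*sqrt ( 19)/19, pi, sqrt( 13), 17, 35,96.46]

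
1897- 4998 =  - 3101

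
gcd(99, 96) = 3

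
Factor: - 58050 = -2^1*3^3*5^2  *43^1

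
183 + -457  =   - 274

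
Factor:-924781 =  - 11^1*13^1 * 29^1*223^1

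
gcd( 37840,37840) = 37840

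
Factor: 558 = 2^1*3^2*31^1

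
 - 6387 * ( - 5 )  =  31935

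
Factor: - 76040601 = -3^1*7^2*13^1*39791^1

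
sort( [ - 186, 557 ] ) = [ - 186,557 ] 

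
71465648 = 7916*9028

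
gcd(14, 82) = 2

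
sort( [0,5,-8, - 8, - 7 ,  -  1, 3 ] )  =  [ - 8, - 8, - 7, - 1, 0, 3,5]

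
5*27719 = 138595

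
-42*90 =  - 3780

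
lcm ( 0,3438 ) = 0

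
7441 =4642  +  2799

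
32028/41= 781 + 7/41 = 781.17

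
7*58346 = 408422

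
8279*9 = 74511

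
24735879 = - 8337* (  -  2967)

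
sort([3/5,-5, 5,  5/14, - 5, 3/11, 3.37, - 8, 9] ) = [- 8, - 5, - 5, 3/11,5/14 , 3/5,3.37, 5,9]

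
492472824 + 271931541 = 764404365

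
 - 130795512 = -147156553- - 16361041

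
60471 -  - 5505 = 65976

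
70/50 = 7/5 = 1.40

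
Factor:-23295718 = - 2^1*37^1*314807^1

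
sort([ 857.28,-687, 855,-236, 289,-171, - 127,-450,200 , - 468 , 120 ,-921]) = [ - 921, - 687, - 468,-450, - 236, - 171, - 127, 120,200,  289, 855, 857.28 ] 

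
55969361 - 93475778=-37506417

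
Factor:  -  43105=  - 5^1*37^1*233^1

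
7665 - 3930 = 3735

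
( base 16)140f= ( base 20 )cgf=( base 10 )5135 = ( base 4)1100033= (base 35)46P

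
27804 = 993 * 28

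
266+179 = 445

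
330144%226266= 103878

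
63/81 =7/9  =  0.78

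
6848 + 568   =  7416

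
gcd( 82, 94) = 2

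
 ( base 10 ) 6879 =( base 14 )2715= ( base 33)6af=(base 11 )5194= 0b1101011011111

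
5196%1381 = 1053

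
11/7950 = 11/7950 = 0.00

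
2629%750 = 379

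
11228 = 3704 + 7524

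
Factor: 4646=2^1*23^1*101^1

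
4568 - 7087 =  - 2519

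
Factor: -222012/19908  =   - 79^(-1 ) * 881^1 = -881/79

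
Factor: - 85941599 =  - 349^1*246251^1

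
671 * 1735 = 1164185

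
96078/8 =48039/4 = 12009.75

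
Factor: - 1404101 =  -863^1 * 1627^1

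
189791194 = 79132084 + 110659110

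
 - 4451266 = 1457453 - 5908719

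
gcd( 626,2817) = 313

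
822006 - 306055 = 515951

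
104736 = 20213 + 84523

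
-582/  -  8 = 72 + 3/4  =  72.75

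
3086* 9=27774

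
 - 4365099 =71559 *( - 61)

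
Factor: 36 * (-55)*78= - 154440 =-2^3*3^3  *5^1*11^1*13^1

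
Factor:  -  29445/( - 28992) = 2^( -6)*5^1*13^1 = 65/64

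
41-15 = 26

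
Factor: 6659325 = 3^2*5^2*17^1*1741^1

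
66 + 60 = 126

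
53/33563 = 53/33563 = 0.00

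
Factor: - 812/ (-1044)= 3^ ( - 2)*7^1 = 7/9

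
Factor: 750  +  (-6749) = - 5999 = - 7^1 *857^1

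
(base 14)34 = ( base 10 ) 46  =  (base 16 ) 2E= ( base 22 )22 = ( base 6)114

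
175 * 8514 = 1489950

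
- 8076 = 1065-9141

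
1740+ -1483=257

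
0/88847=0 = 0.00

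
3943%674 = 573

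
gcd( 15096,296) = 296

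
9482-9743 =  - 261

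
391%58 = 43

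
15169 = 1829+13340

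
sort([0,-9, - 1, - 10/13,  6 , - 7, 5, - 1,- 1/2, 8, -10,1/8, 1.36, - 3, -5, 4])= [ - 10,  -  9, -7,-5, -3,- 1, - 1, - 10/13, - 1/2, 0,1/8, 1.36, 4, 5, 6, 8 ]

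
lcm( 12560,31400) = 62800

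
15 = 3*5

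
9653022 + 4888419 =14541441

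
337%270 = 67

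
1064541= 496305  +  568236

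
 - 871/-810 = 1 + 61/810 = 1.08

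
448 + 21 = 469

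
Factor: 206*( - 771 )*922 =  - 146437572 =-2^2*3^1*103^1 * 257^1*461^1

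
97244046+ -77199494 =20044552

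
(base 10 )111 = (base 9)133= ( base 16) 6f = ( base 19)5g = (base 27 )43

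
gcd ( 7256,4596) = 4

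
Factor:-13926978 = -2^1*3^4* 13^1* 17^1*389^1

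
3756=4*939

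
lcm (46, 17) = 782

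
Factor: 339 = 3^1*113^1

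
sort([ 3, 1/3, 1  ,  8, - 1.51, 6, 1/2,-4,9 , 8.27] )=[- 4,- 1.51, 1/3,  1/2,1, 3, 6,  8,8.27, 9 ]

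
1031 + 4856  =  5887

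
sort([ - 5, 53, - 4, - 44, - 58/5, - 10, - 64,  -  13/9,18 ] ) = [ - 64, - 44, - 58/5, - 10, - 5, - 4, - 13/9,18,53]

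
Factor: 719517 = 3^1*373^1*643^1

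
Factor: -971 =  - 971^1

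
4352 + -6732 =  - 2380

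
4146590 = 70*59237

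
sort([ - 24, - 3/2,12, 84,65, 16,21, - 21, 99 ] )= [ - 24, - 21, - 3/2 , 12,  16 , 21,65, 84,99 ] 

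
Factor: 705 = 3^1*5^1*47^1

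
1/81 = 1/81 =0.01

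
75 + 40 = 115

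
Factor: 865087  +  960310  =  1825397 = 7^2*37253^1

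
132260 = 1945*68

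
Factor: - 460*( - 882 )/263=405720/263 = 2^3*3^2*5^1*7^2*23^1*263^(-1) 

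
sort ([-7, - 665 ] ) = [  -  665 , - 7 ] 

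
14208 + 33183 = 47391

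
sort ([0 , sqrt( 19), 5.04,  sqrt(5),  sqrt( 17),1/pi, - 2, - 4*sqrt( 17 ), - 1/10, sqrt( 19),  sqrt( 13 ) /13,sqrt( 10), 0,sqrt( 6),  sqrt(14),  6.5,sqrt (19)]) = [ - 4*sqrt( 17),  -  2, - 1/10 , 0,  0 , sqrt( 13)/13,  1/pi, sqrt (5),sqrt( 6),sqrt(10),sqrt( 14), sqrt(17),sqrt( 19),sqrt (19 ), sqrt( 19),5.04,  6.5] 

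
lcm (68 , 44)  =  748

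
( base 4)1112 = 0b1010110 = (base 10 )86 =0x56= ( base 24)3E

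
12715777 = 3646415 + 9069362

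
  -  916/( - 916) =1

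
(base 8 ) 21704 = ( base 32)8U4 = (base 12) 5370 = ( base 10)9156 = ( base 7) 35460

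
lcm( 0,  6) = 0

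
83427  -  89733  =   - 6306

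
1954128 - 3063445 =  - 1109317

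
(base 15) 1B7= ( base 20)jh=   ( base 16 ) 18d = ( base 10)397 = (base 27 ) ej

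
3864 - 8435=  - 4571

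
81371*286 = 23272106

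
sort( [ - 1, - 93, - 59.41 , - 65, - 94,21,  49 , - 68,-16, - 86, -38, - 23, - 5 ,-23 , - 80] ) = [ - 94, - 93 , - 86, - 80, - 68, - 65 , - 59.41, -38, - 23,-23, - 16,-5,  -  1 , 21,49]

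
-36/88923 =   -  1+29629/29641 = - 0.00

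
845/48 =17 + 29/48 = 17.60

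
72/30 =12/5 = 2.40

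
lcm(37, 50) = 1850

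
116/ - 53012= - 1/457 = - 0.00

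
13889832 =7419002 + 6470830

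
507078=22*23049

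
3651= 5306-1655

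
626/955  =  626/955=0.66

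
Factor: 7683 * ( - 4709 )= - 36179247 = - 3^1*13^1 * 17^1 * 197^1*277^1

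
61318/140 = 437 + 69/70   =  437.99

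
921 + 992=1913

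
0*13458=0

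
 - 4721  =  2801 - 7522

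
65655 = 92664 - 27009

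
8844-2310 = 6534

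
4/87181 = 4/87181 = 0.00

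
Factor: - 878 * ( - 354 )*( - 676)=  - 210108912 = - 2^4*3^1*13^2*59^1*439^1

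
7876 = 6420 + 1456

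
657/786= 219/262  =  0.84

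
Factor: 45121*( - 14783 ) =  - 667023743 = - 14783^1*45121^1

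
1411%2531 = 1411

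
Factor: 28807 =28807^1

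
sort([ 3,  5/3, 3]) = [ 5/3, 3,3]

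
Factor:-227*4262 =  - 2^1*227^1*2131^1   =  -967474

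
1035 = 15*69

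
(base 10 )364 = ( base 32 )bc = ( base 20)i4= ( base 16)16C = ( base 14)1C0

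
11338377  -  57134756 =-45796379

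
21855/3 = 7285 = 7285.00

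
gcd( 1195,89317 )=1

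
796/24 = 199/6=33.17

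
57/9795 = 19/3265 = 0.01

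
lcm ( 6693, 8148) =187404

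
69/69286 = 69/69286=0.00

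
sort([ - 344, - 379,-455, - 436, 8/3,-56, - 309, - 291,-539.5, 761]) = [ - 539.5,  -  455, - 436,-379, - 344, - 309, - 291, - 56, 8/3,761] 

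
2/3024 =1/1512 =0.00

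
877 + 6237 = 7114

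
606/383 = 606/383 =1.58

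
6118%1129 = 473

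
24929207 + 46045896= 70975103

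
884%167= 49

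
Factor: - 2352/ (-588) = 2^2 = 4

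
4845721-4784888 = 60833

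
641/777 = 641/777=0.82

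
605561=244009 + 361552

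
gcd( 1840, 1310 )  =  10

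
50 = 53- 3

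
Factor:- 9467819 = - 37^1*255887^1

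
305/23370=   61/4674 = 0.01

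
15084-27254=-12170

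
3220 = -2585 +5805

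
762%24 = 18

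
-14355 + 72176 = 57821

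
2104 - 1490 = 614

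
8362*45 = 376290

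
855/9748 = 855/9748 = 0.09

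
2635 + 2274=4909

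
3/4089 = 1/1363 = 0.00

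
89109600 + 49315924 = 138425524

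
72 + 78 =150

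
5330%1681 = 287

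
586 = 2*293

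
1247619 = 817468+430151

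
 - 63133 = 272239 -335372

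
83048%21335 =19043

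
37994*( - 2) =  - 75988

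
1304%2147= 1304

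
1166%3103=1166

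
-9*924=- 8316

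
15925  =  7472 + 8453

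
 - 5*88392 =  - 441960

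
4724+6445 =11169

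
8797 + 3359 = 12156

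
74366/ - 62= - 1200 +17/31 = - 1199.45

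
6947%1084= 443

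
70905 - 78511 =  - 7606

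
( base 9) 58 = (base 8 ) 65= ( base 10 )53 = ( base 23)27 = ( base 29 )1O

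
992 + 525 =1517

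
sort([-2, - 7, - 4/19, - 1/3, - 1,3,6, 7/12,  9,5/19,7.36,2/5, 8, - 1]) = [ - 7, - 2, - 1, - 1,  -  1/3,  -  4/19,5/19, 2/5,7/12,3, 6,7.36,8,9 ]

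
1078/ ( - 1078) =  - 1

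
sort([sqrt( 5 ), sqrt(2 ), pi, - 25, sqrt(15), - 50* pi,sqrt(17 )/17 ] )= [ - 50* pi,  -  25,sqrt (17 ) /17,sqrt( 2 ), sqrt(5),  pi, sqrt( 15 )]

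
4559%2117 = 325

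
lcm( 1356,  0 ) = 0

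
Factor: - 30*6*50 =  - 9000= - 2^3*3^2 * 5^3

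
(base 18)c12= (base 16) f44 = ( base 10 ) 3908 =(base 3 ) 12100202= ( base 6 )30032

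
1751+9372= 11123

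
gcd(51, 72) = 3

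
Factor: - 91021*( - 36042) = 2^1*3^1*7^1*6007^1*13003^1   =  3280578882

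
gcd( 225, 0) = 225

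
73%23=4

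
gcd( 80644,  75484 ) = 4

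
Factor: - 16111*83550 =-1346074050 = - 2^1*3^1 * 5^2*557^1*16111^1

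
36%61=36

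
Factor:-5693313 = -3^1*53^1*61^1*587^1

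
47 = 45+2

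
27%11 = 5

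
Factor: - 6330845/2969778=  - 2^( - 1)*3^(-1 )*5^1*7^(  -  1 )*29^1*43661^1*70709^( - 1)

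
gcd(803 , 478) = 1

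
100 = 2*50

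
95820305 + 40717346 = 136537651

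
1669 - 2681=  - 1012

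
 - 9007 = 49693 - 58700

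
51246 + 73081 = 124327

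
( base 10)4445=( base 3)20002122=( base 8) 10535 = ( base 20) B25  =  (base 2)1000101011101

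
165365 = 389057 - 223692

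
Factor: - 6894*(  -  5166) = 2^2*3^4*7^1*41^1*383^1 =35614404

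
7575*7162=54252150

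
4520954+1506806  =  6027760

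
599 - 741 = -142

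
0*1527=0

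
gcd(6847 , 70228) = 1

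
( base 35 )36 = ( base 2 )1101111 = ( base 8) 157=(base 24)4f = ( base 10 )111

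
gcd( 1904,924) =28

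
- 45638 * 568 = - 25922384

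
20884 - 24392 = -3508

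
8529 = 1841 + 6688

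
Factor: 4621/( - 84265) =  - 5^ ( -1) *19^( - 1)*887^( - 1)*4621^1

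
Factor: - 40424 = -2^3*31^1*163^1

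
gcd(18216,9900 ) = 396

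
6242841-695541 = 5547300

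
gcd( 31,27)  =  1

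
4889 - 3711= 1178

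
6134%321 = 35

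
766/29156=383/14578 = 0.03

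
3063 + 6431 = 9494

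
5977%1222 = 1089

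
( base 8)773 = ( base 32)fr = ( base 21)133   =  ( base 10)507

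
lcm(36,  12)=36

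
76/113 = 76/113 = 0.67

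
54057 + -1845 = 52212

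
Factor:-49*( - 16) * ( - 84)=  - 65856 =- 2^6*3^1*7^3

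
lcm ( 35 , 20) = 140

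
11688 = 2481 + 9207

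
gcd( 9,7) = 1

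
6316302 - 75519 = 6240783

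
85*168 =14280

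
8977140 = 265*33876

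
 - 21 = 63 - 84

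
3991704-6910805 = - 2919101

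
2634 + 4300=6934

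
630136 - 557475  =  72661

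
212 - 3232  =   - 3020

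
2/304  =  1/152 = 0.01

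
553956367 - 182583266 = 371373101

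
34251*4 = 137004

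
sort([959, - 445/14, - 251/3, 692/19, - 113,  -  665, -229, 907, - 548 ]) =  [ - 665,-548, - 229,-113, -251/3,  -  445/14, 692/19,907, 959 ] 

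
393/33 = 11 + 10/11 = 11.91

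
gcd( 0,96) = 96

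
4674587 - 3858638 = 815949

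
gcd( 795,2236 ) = 1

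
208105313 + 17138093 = 225243406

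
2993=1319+1674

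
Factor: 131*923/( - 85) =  - 120913/85 = - 5^(-1 ) *13^1*17^(- 1 )*71^1*131^1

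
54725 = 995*55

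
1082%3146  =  1082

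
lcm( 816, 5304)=10608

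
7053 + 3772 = 10825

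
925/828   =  925/828 = 1.12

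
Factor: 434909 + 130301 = 565210 = 2^1*5^1*29^1*1949^1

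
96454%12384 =9766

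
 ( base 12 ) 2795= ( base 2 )1000111100001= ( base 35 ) 3PR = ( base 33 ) 46n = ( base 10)4577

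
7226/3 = 2408 + 2/3 = 2408.67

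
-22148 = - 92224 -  - 70076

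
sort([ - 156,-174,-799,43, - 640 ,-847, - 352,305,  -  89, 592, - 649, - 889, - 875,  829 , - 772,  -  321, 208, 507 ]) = [-889,  -  875,  -  847, - 799,-772,-649, - 640,-352,-321 ,  -  174, - 156,-89, 43,  208, 305, 507, 592, 829] 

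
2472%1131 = 210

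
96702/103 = 938 + 88/103 = 938.85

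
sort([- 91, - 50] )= [ - 91, - 50] 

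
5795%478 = 59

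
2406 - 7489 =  - 5083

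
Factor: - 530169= -3^1 * 79^1 * 2237^1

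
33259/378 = 87 + 373/378 = 87.99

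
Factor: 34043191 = 7^2*13^2*4111^1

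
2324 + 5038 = 7362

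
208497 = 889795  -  681298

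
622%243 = 136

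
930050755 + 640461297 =1570512052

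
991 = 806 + 185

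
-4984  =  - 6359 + 1375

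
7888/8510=3944/4255= 0.93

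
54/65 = 54/65=0.83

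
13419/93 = 144 + 9/31 = 144.29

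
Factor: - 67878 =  - 2^1*3^4  *  419^1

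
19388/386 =9694/193 = 50.23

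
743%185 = 3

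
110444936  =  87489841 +22955095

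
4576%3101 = 1475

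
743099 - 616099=127000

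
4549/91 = 4549/91  =  49.99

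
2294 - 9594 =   -  7300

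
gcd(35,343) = 7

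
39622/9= 39622/9=   4402.44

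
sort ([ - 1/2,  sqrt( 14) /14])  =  [-1/2,sqrt( 14 ) /14]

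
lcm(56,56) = 56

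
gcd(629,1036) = 37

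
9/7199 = 9/7199 = 0.00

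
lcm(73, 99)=7227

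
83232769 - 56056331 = 27176438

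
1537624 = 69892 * 22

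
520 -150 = 370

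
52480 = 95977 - 43497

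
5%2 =1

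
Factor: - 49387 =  - 13^1*29^1*131^1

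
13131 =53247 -40116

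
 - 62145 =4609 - 66754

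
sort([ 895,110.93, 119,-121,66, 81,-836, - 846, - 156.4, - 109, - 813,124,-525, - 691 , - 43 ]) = [ - 846,-836 , - 813,-691, - 525,-156.4, - 121, - 109,-43,66,  81,110.93, 119, 124, 895]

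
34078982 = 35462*961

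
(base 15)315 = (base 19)1hb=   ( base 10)695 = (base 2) 1010110111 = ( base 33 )l2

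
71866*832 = 59792512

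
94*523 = 49162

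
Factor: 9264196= 2^2 * 41^1*56489^1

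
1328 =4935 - 3607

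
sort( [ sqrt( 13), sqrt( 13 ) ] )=[sqrt( 13 ), sqrt (13 ) ]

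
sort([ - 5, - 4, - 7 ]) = [-7, - 5,-4]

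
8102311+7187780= 15290091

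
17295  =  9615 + 7680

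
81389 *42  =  3418338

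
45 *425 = 19125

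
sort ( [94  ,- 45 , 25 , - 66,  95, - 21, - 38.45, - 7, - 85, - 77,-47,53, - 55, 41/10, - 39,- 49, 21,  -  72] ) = [ - 85, - 77, - 72, - 66, - 55, - 49,- 47,  -  45,-39, - 38.45 , - 21, - 7, 41/10,21,25,53 , 94,95]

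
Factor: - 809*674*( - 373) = 2^1*337^1*373^1*809^1=203384218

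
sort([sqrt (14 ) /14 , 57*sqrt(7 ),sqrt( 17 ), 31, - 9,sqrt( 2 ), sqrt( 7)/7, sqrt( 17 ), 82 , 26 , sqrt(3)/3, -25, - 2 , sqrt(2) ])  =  [ - 25 ,-9, - 2,sqrt(14 )/14,  sqrt(7) /7,sqrt( 3 )/3,  sqrt( 2 ), sqrt( 2 ) , sqrt( 17),sqrt(17) , 26 , 31, 82, 57 * sqrt( 7)] 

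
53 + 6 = 59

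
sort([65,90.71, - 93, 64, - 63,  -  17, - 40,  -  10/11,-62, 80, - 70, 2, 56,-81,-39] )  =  [-93, - 81 ,-70, - 63 , - 62, - 40 , - 39, - 17, - 10/11, 2, 56, 64, 65 , 80,90.71] 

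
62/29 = 62/29 = 2.14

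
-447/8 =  - 56+1/8 = -  55.88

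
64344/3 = 21448 = 21448.00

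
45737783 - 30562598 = 15175185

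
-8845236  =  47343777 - 56189013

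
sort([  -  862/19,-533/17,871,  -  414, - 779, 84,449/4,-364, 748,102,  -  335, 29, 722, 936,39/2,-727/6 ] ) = [ - 779,- 414 ,  -  364, - 335 ,-727/6 , - 862/19, - 533/17,39/2,29,84,102,  449/4 , 722 , 748,871,936]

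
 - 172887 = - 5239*33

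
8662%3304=2054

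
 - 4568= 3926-8494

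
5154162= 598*8619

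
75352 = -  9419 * (-8)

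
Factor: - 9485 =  - 5^1*7^1*271^1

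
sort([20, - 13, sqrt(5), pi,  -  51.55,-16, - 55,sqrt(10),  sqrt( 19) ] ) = [  -  55, - 51.55, - 16, - 13,sqrt( 5 ), pi, sqrt (10),sqrt( 19 ), 20]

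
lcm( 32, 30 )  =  480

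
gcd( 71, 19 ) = 1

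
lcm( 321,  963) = 963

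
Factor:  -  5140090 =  - 2^1*5^1*514009^1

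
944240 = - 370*( - 2552)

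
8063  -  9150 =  - 1087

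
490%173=144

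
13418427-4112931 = 9305496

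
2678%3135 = 2678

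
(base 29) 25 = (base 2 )111111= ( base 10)63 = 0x3F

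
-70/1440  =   - 1 + 137/144=-  0.05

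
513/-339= - 2+55/113=-  1.51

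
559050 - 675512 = - 116462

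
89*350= 31150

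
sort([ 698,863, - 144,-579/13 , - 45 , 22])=[-144, - 45 , - 579/13, 22 , 698, 863 ]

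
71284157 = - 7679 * ( - 9283)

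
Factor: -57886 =-2^1*103^1*281^1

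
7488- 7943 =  - 455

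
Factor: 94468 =2^2*11^1*19^1*113^1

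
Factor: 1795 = 5^1*359^1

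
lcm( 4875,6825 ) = 34125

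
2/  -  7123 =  - 1 + 7121/7123 = - 0.00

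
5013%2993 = 2020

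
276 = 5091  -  4815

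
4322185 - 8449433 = -4127248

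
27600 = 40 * 690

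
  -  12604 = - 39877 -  - 27273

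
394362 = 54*7303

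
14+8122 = 8136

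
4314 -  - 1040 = 5354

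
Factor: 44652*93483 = 4174202916  =  2^2 * 3^3*13^1 * 17^1*47^1*61^2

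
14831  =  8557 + 6274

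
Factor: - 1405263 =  - 3^1 * 468421^1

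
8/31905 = 8/31905 = 0.00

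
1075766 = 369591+706175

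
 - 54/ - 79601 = 54/79601 = 0.00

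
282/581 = 282/581 = 0.49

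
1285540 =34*37810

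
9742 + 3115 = 12857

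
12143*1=12143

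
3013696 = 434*6944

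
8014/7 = 8014/7 = 1144.86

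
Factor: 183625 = 5^3 *13^1*113^1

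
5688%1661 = 705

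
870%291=288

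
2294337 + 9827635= 12121972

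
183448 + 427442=610890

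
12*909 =10908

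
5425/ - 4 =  - 5425/4 = - 1356.25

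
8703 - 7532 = 1171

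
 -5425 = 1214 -6639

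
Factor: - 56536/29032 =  - 37/19 = - 19^( - 1)*37^1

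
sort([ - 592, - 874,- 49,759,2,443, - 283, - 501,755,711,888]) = [ - 874, - 592, - 501,- 283, - 49,2, 443,711  ,  755, 759, 888]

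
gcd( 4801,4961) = 1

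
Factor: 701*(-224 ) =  - 157024 = - 2^5*7^1*701^1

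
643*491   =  315713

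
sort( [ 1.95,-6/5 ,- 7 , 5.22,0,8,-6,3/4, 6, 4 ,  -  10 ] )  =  [ - 10, -7 , - 6, - 6/5,0,3/4, 1.95,  4,5.22,6,  8]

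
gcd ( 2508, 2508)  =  2508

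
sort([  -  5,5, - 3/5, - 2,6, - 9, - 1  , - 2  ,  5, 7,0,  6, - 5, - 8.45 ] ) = [ - 9, - 8.45, - 5 , - 5, - 2, - 2, - 1, - 3/5, 0 , 5,  5,6, 6, 7 ]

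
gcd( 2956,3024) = 4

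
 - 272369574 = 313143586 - 585513160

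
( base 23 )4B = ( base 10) 103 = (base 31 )3A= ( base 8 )147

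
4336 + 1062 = 5398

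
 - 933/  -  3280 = 933/3280 = 0.28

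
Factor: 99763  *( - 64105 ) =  - 5^1 * 67^1*1489^1*12821^1 = -6395307115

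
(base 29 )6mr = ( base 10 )5711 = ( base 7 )22436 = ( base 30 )6ab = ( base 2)1011001001111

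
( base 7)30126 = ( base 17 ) 182d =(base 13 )3405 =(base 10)7272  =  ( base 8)16150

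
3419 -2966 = 453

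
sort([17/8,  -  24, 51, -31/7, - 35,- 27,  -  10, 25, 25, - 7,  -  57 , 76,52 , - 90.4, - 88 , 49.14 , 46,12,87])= [- 90.4, - 88,-57,-35, - 27,-24, - 10,  -  7,-31/7, 17/8,12, 25, 25, 46, 49.14, 51, 52, 76, 87]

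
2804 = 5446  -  2642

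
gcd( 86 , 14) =2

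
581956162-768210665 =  - 186254503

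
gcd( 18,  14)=2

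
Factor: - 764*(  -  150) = 114600 = 2^3*3^1 * 5^2*191^1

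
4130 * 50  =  206500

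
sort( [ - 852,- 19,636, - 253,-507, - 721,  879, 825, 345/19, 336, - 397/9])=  [- 852, - 721 , - 507,- 253,- 397/9 , - 19 , 345/19 , 336,636,825,  879]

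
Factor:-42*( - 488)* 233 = 4775568 = 2^4*3^1 * 7^1*61^1*233^1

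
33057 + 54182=87239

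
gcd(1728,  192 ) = 192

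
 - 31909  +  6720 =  - 25189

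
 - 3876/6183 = - 1292/2061 = - 0.63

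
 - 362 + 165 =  - 197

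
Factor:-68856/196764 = -302/863=-2^1*151^1*863^( - 1)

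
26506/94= 281 + 46/47 = 281.98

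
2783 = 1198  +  1585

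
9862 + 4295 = 14157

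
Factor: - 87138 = - 2^1*3^2*47^1*103^1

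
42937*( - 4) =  - 171748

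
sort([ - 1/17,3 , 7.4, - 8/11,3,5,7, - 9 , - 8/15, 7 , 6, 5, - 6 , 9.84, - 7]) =[ - 9 , - 7, - 6,-8/11, - 8/15,- 1/17,3, 3,5,5,6, 7, 7 , 7.4, 9.84]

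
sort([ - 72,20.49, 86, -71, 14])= [  -  72, - 71,14, 20.49 , 86]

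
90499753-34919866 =55579887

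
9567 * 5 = 47835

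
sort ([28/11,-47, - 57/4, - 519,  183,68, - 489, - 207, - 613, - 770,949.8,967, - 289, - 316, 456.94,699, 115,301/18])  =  [-770,-613, - 519, - 489, - 316,-289, - 207, - 47,- 57/4,28/11,301/18,68,115,183,  456.94 , 699, 949.8, 967 ]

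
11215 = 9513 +1702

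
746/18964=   373/9482 = 0.04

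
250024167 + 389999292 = 640023459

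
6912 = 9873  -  2961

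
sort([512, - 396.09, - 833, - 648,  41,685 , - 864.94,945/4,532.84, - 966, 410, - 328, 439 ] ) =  [-966,-864.94, - 833,-648, - 396.09,  -  328,  41,  945/4,410,439,512, 532.84,685 ] 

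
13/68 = 13/68 = 0.19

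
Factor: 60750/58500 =2^( - 1) * 3^3*13^( - 1) = 27/26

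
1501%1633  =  1501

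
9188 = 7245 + 1943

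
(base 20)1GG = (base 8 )1340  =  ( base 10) 736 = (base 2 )1011100000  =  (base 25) 14B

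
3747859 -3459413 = 288446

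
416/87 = 416/87 = 4.78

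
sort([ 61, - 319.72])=[ - 319.72, 61]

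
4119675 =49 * 84075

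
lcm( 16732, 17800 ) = 836600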